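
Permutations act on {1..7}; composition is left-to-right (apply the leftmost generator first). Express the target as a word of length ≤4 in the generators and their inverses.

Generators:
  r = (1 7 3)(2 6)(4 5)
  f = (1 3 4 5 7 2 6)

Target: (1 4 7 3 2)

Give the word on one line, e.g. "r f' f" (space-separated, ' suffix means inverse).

r' f

  after r': (1 3 7)(2 6)(4 5)
  after f: (1 4 7 3 2)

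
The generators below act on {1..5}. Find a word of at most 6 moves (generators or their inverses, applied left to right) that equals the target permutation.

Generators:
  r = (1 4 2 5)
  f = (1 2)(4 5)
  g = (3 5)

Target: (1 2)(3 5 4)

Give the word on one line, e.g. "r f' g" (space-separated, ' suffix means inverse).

f' g' g' g'

  after f': (1 2)(4 5)
  after g': (1 2)(3 5 4)
  after g': (1 2)(4 5)
  after g': (1 2)(3 5 4)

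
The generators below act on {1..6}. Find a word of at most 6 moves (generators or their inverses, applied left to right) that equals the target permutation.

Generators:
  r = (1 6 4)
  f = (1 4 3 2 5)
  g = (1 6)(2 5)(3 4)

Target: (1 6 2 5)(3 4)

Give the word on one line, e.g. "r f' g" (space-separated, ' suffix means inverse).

  after g': (1 6)(2 5)(3 4)
  after r': (2 5)(3 6 4)
  after g': (1 6 3)
  after f: (1 6 2 5)(3 4)

g' r' g' f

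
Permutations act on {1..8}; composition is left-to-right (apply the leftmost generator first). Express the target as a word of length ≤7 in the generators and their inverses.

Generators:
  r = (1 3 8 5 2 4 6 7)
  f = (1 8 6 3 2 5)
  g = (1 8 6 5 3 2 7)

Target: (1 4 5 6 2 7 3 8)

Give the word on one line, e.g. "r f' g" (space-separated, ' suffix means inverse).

f' g' r' f' g'

  after f': (1 5 2 3 6 8)
  after g': (1 6)(2 5 3 8 7)
  after r': (1 4 2 8 6 7 5)
  after f': (1 4 3 6 7 2)
  after g': (1 4 5 6 2 7 3 8)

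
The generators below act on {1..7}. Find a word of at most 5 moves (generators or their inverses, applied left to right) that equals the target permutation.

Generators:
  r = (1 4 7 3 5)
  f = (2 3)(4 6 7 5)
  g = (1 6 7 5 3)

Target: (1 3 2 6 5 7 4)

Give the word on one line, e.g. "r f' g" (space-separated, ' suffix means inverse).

f g' f f

  after f: (2 3)(4 6 7 5)
  after g': (1 3 2 5 4)
  after f: (1 2 4)(5 6 7)
  after f: (1 3 2 6 5 7 4)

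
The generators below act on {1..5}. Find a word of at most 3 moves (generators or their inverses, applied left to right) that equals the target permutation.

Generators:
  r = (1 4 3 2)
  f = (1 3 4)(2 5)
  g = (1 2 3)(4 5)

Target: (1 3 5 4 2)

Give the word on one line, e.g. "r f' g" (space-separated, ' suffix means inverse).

r' g

  after r': (1 2 3 4)
  after g: (1 3 5 4 2)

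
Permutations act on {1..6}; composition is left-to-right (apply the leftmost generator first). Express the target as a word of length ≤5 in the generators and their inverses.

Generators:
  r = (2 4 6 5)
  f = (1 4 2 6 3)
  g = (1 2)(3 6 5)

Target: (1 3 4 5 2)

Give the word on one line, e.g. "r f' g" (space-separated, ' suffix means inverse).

r f' r'

  after r: (2 4 6 5)
  after f': (1 3 6 5 4 2)
  after r': (1 3 4 5 2)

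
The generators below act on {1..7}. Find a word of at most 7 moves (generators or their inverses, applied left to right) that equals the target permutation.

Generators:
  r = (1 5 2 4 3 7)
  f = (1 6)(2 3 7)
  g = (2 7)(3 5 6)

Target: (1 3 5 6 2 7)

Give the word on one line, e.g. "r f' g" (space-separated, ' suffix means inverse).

  after g': (2 7)(3 6 5)
  after f: (1 6 5 7 3)
  after g': (1 5 2 7 6 3)
  after f: (1 5 3 6 7)
  after g': (1 3 5 6 2 7)

g' f g' f g'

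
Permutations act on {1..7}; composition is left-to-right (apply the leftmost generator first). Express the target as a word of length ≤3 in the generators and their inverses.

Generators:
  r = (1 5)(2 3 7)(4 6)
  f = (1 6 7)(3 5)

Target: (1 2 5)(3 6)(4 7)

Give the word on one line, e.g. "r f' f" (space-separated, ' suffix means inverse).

  after f': (1 7 6)(3 5)
  after r: (1 2 3)(4 6 5 7)
  after f: (1 2 5)(3 6)(4 7)

f' r f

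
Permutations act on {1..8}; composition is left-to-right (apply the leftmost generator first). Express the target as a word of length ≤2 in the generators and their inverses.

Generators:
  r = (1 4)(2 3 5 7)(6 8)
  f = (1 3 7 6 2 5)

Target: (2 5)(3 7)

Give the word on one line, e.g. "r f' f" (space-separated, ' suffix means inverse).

  after r: (1 4)(2 3 5 7)(6 8)
  after r: (2 5)(3 7)

r r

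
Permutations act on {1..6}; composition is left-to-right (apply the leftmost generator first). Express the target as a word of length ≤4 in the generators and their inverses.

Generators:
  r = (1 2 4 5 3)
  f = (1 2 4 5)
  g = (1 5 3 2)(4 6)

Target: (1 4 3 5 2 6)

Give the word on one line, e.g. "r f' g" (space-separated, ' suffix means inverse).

  after f: (1 2 4 5)
  after g: (2 6 4 3)
  after f': (1 5 4 3)(2 6)
  after f': (1 4 3 5 2 6)

f g f' f'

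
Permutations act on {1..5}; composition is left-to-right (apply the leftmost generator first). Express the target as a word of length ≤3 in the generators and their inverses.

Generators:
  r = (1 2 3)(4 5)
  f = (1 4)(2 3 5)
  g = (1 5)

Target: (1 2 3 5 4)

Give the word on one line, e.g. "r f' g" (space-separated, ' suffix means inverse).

  after g': (1 5)
  after f: (1 2 3 5 4)

g' f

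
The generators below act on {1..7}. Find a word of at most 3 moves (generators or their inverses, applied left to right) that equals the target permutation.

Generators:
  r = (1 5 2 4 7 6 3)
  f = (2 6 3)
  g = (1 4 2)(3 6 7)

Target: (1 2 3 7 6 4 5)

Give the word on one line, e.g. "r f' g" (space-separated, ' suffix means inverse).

g' r g

  after g': (1 2 4)(3 7 6)
  after r: (1 4 5 2 7 3 6)
  after g: (1 2 3 7 6 4 5)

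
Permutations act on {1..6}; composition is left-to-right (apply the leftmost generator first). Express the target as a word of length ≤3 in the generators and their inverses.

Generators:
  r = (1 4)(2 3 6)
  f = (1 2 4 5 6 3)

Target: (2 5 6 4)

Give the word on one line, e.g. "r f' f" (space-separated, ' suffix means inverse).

f f r

  after f: (1 2 4 5 6 3)
  after f: (1 4 6)(2 5 3)
  after r: (2 5 6 4)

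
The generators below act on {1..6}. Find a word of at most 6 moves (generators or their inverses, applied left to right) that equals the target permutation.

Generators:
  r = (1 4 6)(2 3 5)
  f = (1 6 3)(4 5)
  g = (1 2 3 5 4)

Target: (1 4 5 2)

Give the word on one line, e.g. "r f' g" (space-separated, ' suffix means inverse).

  after f: (1 6 3)(4 5)
  after g: (1 6 5)(2 3)
  after g: (1 6 4)(2 5)
  after g: (1 6)(2 4)(3 5)
  after r': (1 4 5 2)

f g g g r'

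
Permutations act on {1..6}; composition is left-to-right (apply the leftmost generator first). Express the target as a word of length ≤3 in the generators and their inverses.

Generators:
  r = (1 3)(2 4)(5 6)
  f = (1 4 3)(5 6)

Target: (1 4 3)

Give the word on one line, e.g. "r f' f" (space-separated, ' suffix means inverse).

f' f'

  after f': (1 3 4)(5 6)
  after f': (1 4 3)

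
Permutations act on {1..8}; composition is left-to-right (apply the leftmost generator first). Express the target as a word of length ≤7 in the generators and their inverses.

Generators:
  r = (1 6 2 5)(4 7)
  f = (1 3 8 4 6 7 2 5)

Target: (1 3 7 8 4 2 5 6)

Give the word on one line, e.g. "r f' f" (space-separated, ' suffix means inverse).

  after f': (1 5 2 7 6 4 8 3)
  after r': (1 2 4 8 3 5 6 7)
  after f: (1 5 7 3)(2 6)
  after r: (3 6 5 4 7)
  after f: (1 3 7 8 4 2 5 6)

f' r' f r f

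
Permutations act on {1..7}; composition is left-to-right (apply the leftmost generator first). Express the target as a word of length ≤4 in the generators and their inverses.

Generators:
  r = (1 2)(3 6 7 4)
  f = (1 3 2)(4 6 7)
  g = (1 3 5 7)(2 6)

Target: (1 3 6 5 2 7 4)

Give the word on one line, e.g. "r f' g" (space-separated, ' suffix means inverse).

r g' f' r

  after r: (1 2)(3 6 7 4)
  after g': (1 6 5 3 2 7 4)
  after f': (1 4 2 6 5)
  after r: (1 3 6 5 2 7 4)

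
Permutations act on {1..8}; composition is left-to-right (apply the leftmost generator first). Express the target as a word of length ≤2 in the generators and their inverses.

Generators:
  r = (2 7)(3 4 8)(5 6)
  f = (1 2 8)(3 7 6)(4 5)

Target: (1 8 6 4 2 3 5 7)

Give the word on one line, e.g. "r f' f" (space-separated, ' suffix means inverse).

r f'

  after r: (2 7)(3 4 8)(5 6)
  after f': (1 8 6 4 2 3 5 7)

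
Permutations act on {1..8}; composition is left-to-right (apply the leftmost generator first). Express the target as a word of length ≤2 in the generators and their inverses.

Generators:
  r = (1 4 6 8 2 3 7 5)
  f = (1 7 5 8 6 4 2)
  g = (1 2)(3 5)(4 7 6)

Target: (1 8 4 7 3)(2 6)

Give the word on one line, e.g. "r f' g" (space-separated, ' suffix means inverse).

r' f

  after r': (1 5 7 3 2 8 6 4)
  after f: (1 8 4 7 3)(2 6)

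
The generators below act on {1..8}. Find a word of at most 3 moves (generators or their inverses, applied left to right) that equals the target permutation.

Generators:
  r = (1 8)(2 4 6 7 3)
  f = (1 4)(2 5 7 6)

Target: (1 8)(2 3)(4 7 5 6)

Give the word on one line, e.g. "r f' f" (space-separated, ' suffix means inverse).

r' f' f'

  after r': (1 8)(2 3 7 6 4)
  after f': (1 8 4 6)(2 3 5)
  after f': (1 8)(2 3)(4 7 5 6)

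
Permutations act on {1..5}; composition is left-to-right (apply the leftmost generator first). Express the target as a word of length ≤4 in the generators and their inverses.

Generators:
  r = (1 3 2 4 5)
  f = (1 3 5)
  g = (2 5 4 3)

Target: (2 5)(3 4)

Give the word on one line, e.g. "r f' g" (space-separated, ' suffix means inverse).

  after r': (1 5 4 2 3)
  after f': (1 3 5 4 2)
  after r': (2 5)(3 4)

r' f' r'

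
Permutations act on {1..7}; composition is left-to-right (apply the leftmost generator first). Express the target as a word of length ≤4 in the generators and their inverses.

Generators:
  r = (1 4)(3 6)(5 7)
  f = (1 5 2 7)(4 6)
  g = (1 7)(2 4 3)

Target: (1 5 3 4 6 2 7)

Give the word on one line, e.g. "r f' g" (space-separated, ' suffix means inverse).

f g g

  after f: (1 5 2 7)(4 6)
  after g: (1 5 4 6 3 2)
  after g: (1 5 3 4 6 2 7)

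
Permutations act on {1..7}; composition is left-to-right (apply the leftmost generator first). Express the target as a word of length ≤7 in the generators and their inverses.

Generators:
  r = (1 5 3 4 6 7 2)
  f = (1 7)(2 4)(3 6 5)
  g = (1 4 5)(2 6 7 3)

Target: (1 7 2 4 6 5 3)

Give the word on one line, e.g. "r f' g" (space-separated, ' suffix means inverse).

  after r': (1 2 7 6 4 3 5)
  after f: (1 4 6 2)(5 7)
  after f: (1 2 7 3 6 4 5)
  after r: (3 7 4)
  after f: (1 7 2 4 6 5 3)

r' f f r f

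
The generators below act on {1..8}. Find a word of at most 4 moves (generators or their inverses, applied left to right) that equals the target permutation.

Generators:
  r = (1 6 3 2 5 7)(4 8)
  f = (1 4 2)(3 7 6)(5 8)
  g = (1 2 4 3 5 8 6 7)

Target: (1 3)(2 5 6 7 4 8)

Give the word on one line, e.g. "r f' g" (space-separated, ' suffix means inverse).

  after r: (1 6 3 2 5 7)(4 8)
  after f': (1 7 2 8)(3 4 5)
  after f': (1 3)(2 5 6 7 4 8)

r f' f'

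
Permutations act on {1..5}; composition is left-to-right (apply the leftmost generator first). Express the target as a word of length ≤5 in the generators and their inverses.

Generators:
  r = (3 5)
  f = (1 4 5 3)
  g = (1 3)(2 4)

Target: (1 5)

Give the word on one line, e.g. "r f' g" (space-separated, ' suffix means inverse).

  after g: (1 3)(2 4)
  after r': (1 5 3)(2 4)
  after g': (1 5)

g r' g'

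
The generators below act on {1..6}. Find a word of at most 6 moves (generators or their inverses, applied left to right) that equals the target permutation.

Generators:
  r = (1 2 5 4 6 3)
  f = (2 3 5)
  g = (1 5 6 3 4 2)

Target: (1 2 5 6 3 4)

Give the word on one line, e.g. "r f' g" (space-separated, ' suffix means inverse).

  after r: (1 2 5 4 6 3)
  after g: (2 6 4 3 5)
  after f: (2 6 4 5 3)
  after g': (1 2 5 6 3 4)

r g f g'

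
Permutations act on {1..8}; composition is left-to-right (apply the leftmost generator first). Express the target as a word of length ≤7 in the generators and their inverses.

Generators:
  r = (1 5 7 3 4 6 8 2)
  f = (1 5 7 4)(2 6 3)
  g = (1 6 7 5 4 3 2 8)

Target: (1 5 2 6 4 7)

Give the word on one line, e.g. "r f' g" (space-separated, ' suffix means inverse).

  after f': (1 4 7 5)(2 3 6)
  after r': (1 3 4 5 2 7)(6 8)
  after r': (1 7 2 5 8 4)
  after f: (1 4 5 8)(2 7 6 3)
  after g': (1 5 2 6 4 7)

f' r' r' f g'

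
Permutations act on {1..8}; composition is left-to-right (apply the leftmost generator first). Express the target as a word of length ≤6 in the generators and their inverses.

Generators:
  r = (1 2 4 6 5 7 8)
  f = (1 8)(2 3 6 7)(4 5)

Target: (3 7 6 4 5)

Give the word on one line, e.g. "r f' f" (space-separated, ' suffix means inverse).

  after f': (1 8)(2 7 6 3)(4 5)
  after r': (1 7 4 6 3)(2 5)
  after f: (1 2 4 7 5 3 8)
  after r': (3 7 6 4 5)

f' r' f r'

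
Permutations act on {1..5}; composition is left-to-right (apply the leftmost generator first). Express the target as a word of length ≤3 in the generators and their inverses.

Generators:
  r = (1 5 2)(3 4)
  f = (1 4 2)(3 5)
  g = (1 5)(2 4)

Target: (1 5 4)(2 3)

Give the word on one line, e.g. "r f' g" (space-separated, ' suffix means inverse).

  after g: (1 5)(2 4)
  after r': (2 3 4 5)
  after g: (1 5 4)(2 3)

g r' g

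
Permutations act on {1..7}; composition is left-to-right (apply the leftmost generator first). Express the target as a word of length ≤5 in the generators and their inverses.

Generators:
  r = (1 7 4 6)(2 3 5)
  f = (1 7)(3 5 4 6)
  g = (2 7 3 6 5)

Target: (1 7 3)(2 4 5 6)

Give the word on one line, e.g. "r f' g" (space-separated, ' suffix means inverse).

  after f': (1 7)(3 6 4 5)
  after g': (1 2 5 7)(4 6)
  after g': (1 5 2 6 4 3 7)
  after r': (1 3)(2 4)(6 7)
  after g': (1 7 3)(2 4 5 6)

f' g' g' r' g'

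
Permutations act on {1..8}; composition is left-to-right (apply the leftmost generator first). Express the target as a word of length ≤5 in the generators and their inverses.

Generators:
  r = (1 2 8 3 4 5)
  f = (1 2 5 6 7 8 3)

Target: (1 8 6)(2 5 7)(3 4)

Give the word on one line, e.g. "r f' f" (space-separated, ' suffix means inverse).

r f' f' f'

  after r: (1 2 8 3 4 5)
  after f': (2 7 6 5 3 4)
  after f': (1 3 4)(2 6)(5 8 7)
  after f': (1 8 6)(2 5 7)(3 4)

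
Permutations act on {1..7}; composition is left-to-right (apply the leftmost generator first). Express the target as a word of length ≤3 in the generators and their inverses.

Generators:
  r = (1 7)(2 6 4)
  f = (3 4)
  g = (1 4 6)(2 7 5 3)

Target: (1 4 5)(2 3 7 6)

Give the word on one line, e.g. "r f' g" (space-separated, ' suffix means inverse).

  after f': (3 4)
  after g': (1 6 4 5 7 2 3)
  after r: (1 4 5)(2 3 7 6)

f' g' r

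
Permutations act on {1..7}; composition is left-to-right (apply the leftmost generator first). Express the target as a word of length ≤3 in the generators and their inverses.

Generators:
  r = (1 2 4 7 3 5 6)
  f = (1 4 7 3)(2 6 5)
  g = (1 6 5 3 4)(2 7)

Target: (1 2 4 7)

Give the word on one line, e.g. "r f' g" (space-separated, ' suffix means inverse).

  after g': (1 4 3 5 6)(2 7)
  after r': (1 2 4 7)

g' r'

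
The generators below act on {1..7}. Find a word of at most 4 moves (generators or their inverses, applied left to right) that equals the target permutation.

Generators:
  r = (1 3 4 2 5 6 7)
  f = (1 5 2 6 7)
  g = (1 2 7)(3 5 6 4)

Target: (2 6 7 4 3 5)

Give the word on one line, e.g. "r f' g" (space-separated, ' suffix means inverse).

f' g

  after f': (1 7 6 2 5)
  after g: (2 6 7 4 3 5)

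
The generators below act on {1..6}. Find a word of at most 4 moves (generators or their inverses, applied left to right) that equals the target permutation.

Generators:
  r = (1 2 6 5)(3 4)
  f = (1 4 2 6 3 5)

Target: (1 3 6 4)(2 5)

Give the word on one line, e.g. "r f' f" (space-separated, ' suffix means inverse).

  after f': (1 5 3 6 2 4)
  after r': (1 6)(2 3)(4 5)
  after f: (1 3 6 4)(2 5)

f' r' f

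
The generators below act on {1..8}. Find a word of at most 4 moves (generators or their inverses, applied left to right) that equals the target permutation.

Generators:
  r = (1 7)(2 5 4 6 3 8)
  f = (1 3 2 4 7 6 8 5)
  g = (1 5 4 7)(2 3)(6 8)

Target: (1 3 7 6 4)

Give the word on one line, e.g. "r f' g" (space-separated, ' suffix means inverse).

  after g': (1 7 4 5)(2 3)(6 8)
  after g': (1 4)(5 7)
  after f': (1 2 3)(4 5)(6 7 8)
  after g': (1 3 7 6 4)

g' g' f' g'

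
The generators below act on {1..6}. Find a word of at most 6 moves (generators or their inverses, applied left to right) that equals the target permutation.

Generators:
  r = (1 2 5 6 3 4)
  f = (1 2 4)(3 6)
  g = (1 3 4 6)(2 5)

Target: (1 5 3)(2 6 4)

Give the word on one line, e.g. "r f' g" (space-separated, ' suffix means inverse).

r' f' g f' f'

  after r': (1 4 3 6 5 2)
  after f': (1 2 4 6 5)
  after g: (1 5 3 4)(2 6)
  after f': (1 5 6)(2 3)
  after f': (1 5 3)(2 6 4)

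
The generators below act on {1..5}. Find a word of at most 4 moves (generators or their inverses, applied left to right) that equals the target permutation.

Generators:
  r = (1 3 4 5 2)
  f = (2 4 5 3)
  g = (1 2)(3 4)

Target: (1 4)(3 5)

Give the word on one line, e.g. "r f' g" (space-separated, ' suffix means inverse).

r' f r f'

  after r': (1 2 5 4 3)
  after f: (1 4 2 3)
  after r: (1 5 2 4)
  after f': (1 4)(3 5)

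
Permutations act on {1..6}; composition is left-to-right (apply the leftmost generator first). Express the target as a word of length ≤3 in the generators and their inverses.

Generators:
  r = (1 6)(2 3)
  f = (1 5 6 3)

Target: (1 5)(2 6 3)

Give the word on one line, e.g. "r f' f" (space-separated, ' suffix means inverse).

r f'

  after r: (1 6)(2 3)
  after f': (1 5)(2 6 3)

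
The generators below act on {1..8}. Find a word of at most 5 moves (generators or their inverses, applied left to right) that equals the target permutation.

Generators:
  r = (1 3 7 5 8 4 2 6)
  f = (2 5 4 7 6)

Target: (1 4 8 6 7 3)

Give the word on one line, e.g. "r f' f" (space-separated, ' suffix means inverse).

  after r': (1 6 2 4 8 5 7 3)
  after f': (1 7 3)(2 5 4 8)
  after f': (1 4 8 6 7 3)

r' f' f'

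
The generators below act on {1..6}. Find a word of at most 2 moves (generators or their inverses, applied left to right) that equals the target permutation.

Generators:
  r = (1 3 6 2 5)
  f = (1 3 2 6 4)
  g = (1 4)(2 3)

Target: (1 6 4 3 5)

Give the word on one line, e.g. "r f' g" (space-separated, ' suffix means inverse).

f r

  after f: (1 3 2 6 4)
  after r: (1 6 4 3 5)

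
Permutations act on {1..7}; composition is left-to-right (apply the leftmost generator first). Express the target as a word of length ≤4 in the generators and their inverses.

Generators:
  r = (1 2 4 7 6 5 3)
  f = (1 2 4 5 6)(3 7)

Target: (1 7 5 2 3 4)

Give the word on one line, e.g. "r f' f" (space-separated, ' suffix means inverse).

  after f': (1 6 5 4 2)(3 7)
  after r': (1 7 5 2 3 4)

f' r'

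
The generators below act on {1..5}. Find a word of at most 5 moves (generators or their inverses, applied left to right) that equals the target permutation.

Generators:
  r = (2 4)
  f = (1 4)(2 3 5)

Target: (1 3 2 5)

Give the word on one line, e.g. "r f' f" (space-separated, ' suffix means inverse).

f r' f

  after f: (1 4)(2 3 5)
  after r': (1 2 3 5 4)
  after f: (1 3 2 5)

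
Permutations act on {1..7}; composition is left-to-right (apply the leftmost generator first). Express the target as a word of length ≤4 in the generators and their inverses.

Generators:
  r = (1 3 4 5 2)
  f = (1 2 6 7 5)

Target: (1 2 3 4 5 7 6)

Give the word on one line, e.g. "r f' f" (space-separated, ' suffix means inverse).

  after f': (1 5 7 6 2)
  after r: (1 2 3 4 5 7 6)

f' r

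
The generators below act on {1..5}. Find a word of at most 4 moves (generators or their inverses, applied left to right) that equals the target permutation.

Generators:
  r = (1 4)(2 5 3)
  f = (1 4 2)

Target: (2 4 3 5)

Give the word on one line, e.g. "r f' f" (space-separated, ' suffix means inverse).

f' f' r'

  after f': (1 2 4)
  after f': (1 4 2)
  after r': (2 4 3 5)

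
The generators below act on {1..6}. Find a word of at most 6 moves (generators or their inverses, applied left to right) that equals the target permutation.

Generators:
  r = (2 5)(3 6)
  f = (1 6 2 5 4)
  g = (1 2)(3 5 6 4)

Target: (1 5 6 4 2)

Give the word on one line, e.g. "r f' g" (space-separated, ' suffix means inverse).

f' g' f' g r

  after f': (1 4 5 2 6)
  after g': (1 6 2 5)(3 4)
  after f': (3 5 4)
  after g: (1 2)(3 6 4 5)
  after r: (1 5 6 4 2)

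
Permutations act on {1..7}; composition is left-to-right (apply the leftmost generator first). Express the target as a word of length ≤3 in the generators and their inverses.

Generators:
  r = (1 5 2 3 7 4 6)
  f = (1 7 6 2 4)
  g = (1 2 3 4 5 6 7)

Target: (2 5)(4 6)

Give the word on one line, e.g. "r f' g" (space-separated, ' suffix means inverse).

f' r' g

  after f': (1 4 2 6 7)
  after r': (1 7 6 3 2 4 5)
  after g: (2 5)(4 6)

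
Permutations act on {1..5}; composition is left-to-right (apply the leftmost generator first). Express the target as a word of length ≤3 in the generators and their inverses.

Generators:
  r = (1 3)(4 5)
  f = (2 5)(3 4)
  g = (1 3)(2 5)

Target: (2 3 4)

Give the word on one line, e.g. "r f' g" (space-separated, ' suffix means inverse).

g' r f'

  after g': (1 3)(2 5)
  after r: (2 4 5)
  after f': (2 3 4)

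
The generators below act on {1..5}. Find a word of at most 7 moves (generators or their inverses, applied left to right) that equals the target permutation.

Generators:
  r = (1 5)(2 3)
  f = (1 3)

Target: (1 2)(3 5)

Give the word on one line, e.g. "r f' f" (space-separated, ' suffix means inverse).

  after r: (1 5)(2 3)
  after f': (1 5 3 2)
  after r: (2 5)
  after f': (1 3)(2 5)
  after r': (1 2)(3 5)

r f' r f' r'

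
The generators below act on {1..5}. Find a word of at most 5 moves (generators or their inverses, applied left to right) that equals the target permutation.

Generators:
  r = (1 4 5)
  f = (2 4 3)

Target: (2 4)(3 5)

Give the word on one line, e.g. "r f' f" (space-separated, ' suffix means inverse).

f r' f r

  after f: (2 4 3)
  after r': (1 5 4 3 2)
  after f: (1 5 3 4 2)
  after r: (2 4)(3 5)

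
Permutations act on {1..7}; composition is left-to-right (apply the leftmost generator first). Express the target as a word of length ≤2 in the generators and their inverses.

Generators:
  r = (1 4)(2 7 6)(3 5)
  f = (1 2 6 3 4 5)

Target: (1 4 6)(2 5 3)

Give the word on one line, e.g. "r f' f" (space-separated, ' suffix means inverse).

  after f': (1 5 4 3 6 2)
  after f': (1 4 6)(2 5 3)

f' f'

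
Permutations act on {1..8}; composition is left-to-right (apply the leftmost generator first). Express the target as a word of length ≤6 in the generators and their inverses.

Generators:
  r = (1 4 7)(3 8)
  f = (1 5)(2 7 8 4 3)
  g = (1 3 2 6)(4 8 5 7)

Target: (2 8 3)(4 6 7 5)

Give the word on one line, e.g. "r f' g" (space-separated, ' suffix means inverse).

g g f' g'

  after g: (1 3 2 6)(4 8 5 7)
  after g: (1 2)(3 6)(4 5)(7 8)
  after f': (1 3 6 4)(2 5 8)
  after g': (2 8 3)(4 6 7 5)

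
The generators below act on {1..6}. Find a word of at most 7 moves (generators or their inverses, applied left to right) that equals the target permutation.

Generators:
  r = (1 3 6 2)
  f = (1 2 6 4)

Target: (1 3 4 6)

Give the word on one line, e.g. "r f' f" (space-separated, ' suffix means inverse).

f f r f r'

  after f: (1 2 6 4)
  after f: (1 6)(2 4)
  after r: (1 2 4)(3 6)
  after f: (1 6 3 4 2)
  after r': (1 3 4 6)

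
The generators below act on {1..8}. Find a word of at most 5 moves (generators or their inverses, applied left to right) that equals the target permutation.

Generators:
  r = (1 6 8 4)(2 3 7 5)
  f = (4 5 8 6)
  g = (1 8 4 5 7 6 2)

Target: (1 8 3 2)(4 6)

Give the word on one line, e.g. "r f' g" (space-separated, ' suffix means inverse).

  after f: (4 5 8 6)
  after g': (1 2 6 8 7 5)
  after r': (1 5 4 8 3 2)
  after f: (1 8 3 2)(4 6)

f g' r' f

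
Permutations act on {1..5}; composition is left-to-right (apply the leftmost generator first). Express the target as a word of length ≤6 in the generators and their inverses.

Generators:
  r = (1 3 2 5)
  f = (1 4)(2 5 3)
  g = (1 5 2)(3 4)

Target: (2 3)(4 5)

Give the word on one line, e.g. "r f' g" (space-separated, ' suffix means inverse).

g g f' r'

  after g: (1 5 2)(3 4)
  after g: (1 2 5)
  after f': (1 3 5 4)
  after r': (2 3)(4 5)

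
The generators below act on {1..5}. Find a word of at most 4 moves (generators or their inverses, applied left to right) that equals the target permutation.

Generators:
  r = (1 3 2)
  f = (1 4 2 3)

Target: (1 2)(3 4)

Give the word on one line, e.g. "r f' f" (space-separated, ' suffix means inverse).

f f

  after f: (1 4 2 3)
  after f: (1 2)(3 4)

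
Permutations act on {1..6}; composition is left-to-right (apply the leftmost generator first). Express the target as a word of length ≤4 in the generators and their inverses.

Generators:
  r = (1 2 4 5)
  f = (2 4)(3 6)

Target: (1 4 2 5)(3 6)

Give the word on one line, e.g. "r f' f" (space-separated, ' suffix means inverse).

  after r': (1 5 4 2)
  after f': (1 5 2)(3 6)
  after r': (1 4 2 5)(3 6)

r' f' r'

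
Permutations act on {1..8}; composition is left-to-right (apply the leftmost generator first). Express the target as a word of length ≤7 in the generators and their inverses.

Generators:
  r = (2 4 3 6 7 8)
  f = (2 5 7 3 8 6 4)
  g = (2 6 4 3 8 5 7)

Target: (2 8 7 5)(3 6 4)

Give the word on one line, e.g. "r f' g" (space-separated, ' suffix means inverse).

r' f' g' f' f'

  after r': (2 8 7 6 3 4)
  after f': (2 3 6 7 8 5)
  after g': (2 4 6 5 7 3)
  after f': (2 6)(3 4 8)
  after f': (2 8 7 5)(3 6 4)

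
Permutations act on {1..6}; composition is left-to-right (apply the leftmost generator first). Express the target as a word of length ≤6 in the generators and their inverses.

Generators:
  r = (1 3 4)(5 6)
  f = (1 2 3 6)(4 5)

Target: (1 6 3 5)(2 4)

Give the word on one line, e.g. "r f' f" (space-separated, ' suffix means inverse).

r' f f r f'

  after r': (1 4 3)(5 6)
  after f: (1 5)(2 3)(4 6)
  after f: (1 4)(2 6 5)
  after r: (2 5)(3 4)
  after f': (1 6 3 5)(2 4)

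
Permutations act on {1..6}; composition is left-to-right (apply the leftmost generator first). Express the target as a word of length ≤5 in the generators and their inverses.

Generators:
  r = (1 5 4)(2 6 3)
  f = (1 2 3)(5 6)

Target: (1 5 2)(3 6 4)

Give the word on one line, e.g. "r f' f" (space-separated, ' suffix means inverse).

f r' r' f'

  after f: (1 2 3)(5 6)
  after r': (1 3 4 5 2 6)
  after r': (1 6 4)(3 5)
  after f': (1 5 2)(3 6 4)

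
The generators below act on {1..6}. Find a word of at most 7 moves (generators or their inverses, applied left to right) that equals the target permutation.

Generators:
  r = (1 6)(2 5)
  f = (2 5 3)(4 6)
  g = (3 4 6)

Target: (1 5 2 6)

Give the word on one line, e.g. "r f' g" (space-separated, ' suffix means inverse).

r' f g' f f

  after r': (1 6)(2 5)
  after f: (1 4 6)(2 3)
  after g': (1 3 2 6)
  after f: (1 2 4 6)(3 5)
  after f: (1 5 2 6)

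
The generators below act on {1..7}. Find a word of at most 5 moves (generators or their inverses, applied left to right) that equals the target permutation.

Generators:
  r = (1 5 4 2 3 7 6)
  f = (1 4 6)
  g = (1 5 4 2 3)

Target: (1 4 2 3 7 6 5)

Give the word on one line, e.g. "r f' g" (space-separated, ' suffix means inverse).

g' r r f'

  after g': (1 3 2 4 5)
  after r: (1 7 6)
  after r: (1 6 5 4 2 3 7)
  after f': (1 4 2 3 7 6 5)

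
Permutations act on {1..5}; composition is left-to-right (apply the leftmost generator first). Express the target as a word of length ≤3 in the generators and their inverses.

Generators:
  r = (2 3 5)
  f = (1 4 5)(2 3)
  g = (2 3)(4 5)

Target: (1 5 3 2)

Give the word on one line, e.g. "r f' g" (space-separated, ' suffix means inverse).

r' g f'

  after r': (2 5 3)
  after g: (2 4 5)
  after f': (1 5 3 2)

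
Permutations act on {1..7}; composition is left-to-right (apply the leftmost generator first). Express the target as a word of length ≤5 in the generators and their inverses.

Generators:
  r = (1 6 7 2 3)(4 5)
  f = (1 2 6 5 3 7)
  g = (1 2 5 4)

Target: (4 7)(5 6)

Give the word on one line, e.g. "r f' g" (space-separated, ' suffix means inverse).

  after f: (1 2 6 5 3 7)
  after r': (1 7 3 6 4 5 2)
  after f': (1 3 2 7 5)(4 6)
  after r: (4 7)(5 6)

f r' f' r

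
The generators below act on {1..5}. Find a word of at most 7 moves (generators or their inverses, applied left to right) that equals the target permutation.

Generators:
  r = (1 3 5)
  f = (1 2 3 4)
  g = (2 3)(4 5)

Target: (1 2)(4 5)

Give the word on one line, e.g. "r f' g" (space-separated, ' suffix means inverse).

g' f' r f' g'

  after g': (2 3)(4 5)
  after f': (1 4 5 3)
  after r: (1 4)
  after f': (1 3 2)
  after g': (1 2)(4 5)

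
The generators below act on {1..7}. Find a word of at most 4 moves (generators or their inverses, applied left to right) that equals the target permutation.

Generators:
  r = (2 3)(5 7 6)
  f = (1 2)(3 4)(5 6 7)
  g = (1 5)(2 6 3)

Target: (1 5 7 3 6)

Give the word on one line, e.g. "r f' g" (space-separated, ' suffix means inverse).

  after r: (2 3)(5 7 6)
  after g: (1 5 7 3 6)

r g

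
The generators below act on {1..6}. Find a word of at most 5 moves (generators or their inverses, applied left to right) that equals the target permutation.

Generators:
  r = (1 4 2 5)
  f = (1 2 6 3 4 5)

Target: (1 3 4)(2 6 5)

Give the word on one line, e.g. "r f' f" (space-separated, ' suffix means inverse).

  after r': (1 5 2 4)
  after f': (1 4 5)(2 3 6)
  after f': (1 3 2 6)
  after r': (1 3 4)(2 6 5)

r' f' f' r'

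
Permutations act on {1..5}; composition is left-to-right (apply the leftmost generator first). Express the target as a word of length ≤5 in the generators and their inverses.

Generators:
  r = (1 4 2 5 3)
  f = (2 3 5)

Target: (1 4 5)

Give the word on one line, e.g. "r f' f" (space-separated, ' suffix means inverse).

  after f': (2 5 3)
  after r: (1 4 2 3 5)
  after f': (1 4 5)

f' r f'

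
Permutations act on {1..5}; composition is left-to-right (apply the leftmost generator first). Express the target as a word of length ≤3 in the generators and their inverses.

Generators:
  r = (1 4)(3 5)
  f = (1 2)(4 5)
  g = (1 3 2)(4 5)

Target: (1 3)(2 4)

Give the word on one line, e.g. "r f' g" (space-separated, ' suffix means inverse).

  after r': (1 4)(3 5)
  after f': (1 5 3 4 2)
  after r': (1 3)(2 4)

r' f' r'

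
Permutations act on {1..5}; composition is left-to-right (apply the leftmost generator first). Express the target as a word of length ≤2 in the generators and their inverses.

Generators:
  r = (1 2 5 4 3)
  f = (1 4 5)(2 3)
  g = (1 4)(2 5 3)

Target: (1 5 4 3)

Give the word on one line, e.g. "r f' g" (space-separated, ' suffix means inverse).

g r'

  after g: (1 4)(2 5 3)
  after r': (1 5 4 3)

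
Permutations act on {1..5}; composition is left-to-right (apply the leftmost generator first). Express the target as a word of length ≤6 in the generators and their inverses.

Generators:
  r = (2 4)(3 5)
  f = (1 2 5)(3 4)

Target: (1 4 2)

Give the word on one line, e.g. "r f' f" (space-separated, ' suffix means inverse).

r' f' r' f

  after r': (2 4)(3 5)
  after f': (1 5 4)(2 3)
  after r': (1 3 4)(2 5)
  after f: (1 4 2)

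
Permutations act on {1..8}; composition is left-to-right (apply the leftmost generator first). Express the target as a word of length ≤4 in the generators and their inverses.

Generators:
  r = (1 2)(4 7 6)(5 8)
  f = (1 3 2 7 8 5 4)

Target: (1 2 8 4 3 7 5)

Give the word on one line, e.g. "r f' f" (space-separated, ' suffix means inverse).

f f

  after f: (1 3 2 7 8 5 4)
  after f: (1 2 8 4 3 7 5)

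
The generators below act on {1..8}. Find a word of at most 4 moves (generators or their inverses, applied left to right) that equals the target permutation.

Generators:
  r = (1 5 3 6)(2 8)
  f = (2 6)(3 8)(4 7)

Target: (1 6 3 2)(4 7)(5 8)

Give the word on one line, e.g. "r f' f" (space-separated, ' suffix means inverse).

r f' r r

  after r: (1 5 3 6)(2 8)
  after f': (1 5 8 6)(2 3)(4 7)
  after r: (1 3 8)(2 6 5)(4 7)
  after r: (1 6 3 2)(4 7)(5 8)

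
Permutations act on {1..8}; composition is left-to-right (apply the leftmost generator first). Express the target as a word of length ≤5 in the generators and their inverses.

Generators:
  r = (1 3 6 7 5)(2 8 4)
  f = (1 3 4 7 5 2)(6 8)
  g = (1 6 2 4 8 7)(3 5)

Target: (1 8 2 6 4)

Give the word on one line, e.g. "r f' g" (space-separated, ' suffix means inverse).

  after r': (1 5 7 6 3)(2 4 8)
  after g': (1 3 7)(5 8 6)
  after f: (1 4 7 3 5 6 2)
  after r: (1 2 3)(4 5 7 6 8)
  after r: (1 8 2 6 4)

r' g' f r r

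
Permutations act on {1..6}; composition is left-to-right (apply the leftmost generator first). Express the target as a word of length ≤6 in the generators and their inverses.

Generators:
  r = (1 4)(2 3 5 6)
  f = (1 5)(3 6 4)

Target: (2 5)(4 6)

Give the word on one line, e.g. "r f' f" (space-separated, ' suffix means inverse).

r f' r' f

  after r: (1 4)(2 3 5 6)
  after f': (1 6 2 4 5 3)
  after r': (1 5 2)(3 4)
  after f: (2 5)(4 6)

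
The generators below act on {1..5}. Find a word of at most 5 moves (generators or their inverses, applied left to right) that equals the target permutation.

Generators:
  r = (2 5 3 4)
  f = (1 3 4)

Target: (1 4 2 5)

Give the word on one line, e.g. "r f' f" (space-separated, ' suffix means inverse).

  after r': (2 4 3 5)
  after r': (2 3)(4 5)
  after r': (2 5 3 4)
  after f: (1 3)(2 5 4)
  after f: (1 4 2 5)

r' r' r' f f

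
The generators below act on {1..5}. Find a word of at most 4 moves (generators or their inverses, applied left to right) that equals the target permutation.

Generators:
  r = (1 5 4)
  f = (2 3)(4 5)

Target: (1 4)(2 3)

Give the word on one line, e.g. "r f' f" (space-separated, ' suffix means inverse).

  after r: (1 5 4)
  after f': (1 4)(2 3)

r f'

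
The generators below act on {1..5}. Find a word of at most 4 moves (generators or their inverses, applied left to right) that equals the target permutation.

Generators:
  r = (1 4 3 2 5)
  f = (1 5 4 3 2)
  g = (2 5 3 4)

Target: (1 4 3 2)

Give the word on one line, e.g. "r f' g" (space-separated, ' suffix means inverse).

  after f: (1 5 4 3 2)
  after g': (1 2)(3 4 5)
  after f: (2 5)
  after r: (1 4 3 2)

f g' f r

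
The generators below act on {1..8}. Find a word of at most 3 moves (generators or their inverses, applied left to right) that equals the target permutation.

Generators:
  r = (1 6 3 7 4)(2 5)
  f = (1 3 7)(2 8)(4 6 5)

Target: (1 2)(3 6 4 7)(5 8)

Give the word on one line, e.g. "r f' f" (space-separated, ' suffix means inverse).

  after r: (1 6 3 7 4)(2 5)
  after f: (1 5 8 2 4 3)(6 7)
  after r: (1 2)(3 6 4 7)(5 8)

r f r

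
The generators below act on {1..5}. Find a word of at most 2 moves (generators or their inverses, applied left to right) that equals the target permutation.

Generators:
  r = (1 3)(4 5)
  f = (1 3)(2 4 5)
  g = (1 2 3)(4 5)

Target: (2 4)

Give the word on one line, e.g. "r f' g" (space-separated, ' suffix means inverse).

r' f

  after r': (1 3)(4 5)
  after f: (2 4)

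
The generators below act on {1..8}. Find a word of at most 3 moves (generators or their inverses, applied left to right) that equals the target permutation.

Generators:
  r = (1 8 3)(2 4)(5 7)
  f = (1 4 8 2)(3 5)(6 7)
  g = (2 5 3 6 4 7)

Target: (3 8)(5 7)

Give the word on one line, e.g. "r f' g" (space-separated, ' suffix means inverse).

  after r: (1 8 3)(2 4)(5 7)
  after f: (1 2 8 5 6 7 3 4)
  after f: (3 8)(5 7)

r f f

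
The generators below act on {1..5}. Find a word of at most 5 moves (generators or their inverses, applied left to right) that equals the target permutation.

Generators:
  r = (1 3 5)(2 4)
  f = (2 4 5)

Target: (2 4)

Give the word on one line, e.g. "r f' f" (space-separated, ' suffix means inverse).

  after r': (1 5 3)(2 4)
  after r': (1 3 5)
  after r': (2 4)

r' r' r'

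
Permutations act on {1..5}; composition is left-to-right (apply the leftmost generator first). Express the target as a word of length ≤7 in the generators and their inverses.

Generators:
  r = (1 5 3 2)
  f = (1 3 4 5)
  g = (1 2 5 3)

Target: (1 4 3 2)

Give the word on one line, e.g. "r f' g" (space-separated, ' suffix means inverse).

  after f: (1 3 4 5)
  after g: (2 5)(3 4)
  after f': (1 5 2 4)
  after f': (1 4 5 2 3)
  after g: (1 4 3 2)

f g f' f' g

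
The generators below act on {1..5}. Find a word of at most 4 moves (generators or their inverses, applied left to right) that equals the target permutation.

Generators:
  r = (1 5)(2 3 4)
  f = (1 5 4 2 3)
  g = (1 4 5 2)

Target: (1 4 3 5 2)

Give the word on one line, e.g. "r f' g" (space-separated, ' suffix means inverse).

r' g g g

  after r': (1 5)(2 4 3)
  after g: (1 2 5 4 3)
  after g: (3 4)
  after g: (1 4 3 5 2)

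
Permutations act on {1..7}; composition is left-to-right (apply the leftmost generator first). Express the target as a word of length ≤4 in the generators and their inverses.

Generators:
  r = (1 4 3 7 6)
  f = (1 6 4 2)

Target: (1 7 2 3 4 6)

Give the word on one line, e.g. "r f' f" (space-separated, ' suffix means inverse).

r r f' r

  after r: (1 4 3 7 6)
  after r: (1 3 6 4 7)
  after f': (1 3)(2 4 7)
  after r: (1 7 2 3 4 6)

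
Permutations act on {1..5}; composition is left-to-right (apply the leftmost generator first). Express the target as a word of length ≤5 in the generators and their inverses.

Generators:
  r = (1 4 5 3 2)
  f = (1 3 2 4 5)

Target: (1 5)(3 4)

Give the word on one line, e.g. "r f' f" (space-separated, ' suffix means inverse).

  after f': (1 5 4 2 3)
  after r': (1 4 3 2 5)
  after f': (1 2 4)
  after r': (1 3 5 4 2)
  after r': (1 5)(3 4)

f' r' f' r' r'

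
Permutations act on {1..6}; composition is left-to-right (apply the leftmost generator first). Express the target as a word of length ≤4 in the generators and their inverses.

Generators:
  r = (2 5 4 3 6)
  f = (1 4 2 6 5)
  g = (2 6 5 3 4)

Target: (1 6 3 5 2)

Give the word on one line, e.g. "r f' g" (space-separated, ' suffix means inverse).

f' g' g' f

  after f': (1 5 6 2 4)
  after g': (1 6 4)(2 3 5)
  after g': (1 2 5 4)(3 6)
  after f: (1 6 3 5 2)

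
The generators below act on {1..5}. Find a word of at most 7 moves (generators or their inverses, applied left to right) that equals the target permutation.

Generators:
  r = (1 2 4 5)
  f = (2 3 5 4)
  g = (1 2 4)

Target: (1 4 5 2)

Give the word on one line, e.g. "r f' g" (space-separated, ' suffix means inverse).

  after r': (1 5 4 2)
  after g': (1 5 2 4)
  after f: (1 4)(3 5)
  after g': (1 2)(3 5)
  after f': (1 4 5 2)

r' g' f g' f'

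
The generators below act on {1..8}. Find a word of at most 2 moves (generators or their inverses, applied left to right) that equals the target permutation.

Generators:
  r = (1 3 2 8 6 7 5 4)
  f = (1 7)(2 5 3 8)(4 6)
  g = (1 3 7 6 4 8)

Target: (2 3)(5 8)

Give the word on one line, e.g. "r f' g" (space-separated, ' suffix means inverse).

  after f: (1 7)(2 5 3 8)(4 6)
  after f: (2 3)(5 8)

f f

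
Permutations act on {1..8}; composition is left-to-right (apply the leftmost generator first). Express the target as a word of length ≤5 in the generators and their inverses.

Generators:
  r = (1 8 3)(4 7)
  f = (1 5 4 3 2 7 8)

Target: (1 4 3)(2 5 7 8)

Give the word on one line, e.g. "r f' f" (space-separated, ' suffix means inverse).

  after f': (1 8 7 2 3 4 5)
  after r': (2 8 4 5 3 7)
  after f: (1 5 2)(3 8)
  after f: (1 4 3)(2 5 7 8)

f' r' f f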